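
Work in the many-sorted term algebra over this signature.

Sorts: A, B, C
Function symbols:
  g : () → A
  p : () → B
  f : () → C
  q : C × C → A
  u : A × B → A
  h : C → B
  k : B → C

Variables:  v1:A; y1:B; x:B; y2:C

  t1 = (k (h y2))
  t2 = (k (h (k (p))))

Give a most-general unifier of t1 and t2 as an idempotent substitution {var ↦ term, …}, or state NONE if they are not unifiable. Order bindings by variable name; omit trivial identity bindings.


{y2 ↦ (k (p))}


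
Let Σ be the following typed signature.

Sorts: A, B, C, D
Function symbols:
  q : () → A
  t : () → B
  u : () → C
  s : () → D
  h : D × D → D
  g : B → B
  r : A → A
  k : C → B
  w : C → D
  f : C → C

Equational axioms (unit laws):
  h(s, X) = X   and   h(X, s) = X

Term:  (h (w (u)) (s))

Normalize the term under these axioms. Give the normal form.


normal form = (w (u))

1. (h (w (u)) (s))  →  (w (u))


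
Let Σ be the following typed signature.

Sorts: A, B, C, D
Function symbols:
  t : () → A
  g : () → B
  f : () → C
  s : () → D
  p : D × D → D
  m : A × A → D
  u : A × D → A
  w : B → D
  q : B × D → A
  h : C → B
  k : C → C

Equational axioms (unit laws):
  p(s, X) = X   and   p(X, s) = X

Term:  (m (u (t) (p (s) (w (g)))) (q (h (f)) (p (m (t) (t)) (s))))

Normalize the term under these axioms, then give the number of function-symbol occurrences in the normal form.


1. (m (u (t) (p (s) (w (g)))) (q (h (f)) (p (m (t) (t)) (s))))  →  (m (u (t) (w (g))) (q (h (f)) (p (m (t) (t)) (s))))
2. (m (u (t) (w (g))) (q (h (f)) (p (m (t) (t)) (s))))  →  (m (u (t) (w (g))) (q (h (f)) (m (t) (t))))
normal form: (m (u (t) (w (g))) (q (h (f)) (m (t) (t))))

size = 11


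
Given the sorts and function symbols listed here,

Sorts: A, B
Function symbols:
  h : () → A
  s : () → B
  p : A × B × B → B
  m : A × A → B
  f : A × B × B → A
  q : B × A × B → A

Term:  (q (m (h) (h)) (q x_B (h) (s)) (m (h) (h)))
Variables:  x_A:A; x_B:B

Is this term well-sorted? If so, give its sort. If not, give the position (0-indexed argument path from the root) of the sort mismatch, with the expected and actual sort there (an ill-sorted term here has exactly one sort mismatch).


    (h) : A
    (h) : A
  (m (h) (h)) : B
    x_B : B
    (h) : A
    (s) : B
  (q x_B (h) (s)) : A
    (h) : A
    (h) : A
  (m (h) (h)) : B
(q (m (h) (h)) (q x_B (h) (s)) (m (h) (h))) : A

well-sorted; sort = A


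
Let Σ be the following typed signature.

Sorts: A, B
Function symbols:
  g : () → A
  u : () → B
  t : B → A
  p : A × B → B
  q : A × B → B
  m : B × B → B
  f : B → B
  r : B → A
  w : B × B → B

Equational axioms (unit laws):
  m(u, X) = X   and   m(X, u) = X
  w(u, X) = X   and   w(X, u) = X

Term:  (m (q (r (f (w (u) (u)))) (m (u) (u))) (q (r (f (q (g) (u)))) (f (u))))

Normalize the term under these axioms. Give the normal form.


1. (m (q (r (f (w (u) (u)))) (m (u) (u))) (q (r (f (q (g) (u)))) (f (u))))  →  (m (q (r (f (u))) (m (u) (u))) (q (r (f (q (g) (u)))) (f (u))))
2. (m (q (r (f (u))) (m (u) (u))) (q (r (f (q (g) (u)))) (f (u))))  →  (m (q (r (f (u))) (u)) (q (r (f (q (g) (u)))) (f (u))))

normal form = (m (q (r (f (u))) (u)) (q (r (f (q (g) (u)))) (f (u))))


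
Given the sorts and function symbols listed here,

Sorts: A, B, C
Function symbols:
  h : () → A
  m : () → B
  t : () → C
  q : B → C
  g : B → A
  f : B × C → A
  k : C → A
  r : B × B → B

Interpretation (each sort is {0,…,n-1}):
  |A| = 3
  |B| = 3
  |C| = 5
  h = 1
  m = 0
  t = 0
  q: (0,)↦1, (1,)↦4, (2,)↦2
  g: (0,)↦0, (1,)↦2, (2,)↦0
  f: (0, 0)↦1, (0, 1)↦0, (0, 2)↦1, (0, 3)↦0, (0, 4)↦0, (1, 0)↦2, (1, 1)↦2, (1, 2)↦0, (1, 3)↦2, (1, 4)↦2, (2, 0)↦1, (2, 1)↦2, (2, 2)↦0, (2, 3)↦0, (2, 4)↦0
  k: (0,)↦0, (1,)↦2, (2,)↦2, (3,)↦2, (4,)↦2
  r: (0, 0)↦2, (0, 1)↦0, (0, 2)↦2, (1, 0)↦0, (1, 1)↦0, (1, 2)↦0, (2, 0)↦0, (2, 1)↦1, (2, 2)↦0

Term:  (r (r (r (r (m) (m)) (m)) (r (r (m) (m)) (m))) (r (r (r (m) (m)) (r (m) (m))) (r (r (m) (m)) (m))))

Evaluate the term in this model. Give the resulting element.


value = 0

  m = 0
  m = 0
  (r (m) (m)) = r(0, 0) = 2
  m = 0
  (r (r (m) (m)) (m)) = r(2, 0) = 0
  m = 0
  m = 0
  (r (m) (m)) = r(0, 0) = 2
  m = 0
  (r (r (m) (m)) (m)) = r(2, 0) = 0
  (r (r (r (m) (m)) (m)) (r (r (m) (m)) (m))) = r(0, 0) = 2
  m = 0
  m = 0
  (r (m) (m)) = r(0, 0) = 2
  m = 0
  m = 0
  (r (m) (m)) = r(0, 0) = 2
  (r (r (m) (m)) (r (m) (m))) = r(2, 2) = 0
  m = 0
  m = 0
  (r (m) (m)) = r(0, 0) = 2
  m = 0
  (r (r (m) (m)) (m)) = r(2, 0) = 0
  (r (r (r (m) (m)) (r (m) (m))) (r (r (m) (m)) (m))) = r(0, 0) = 2
  (r (r (r (r (m) (m)) (m)) (r (r (m) (m)) (m))) (r (r (r (m) (m)) (r (m) (m))) (r (r (m) (m)) (m)))) = r(2, 2) = 0


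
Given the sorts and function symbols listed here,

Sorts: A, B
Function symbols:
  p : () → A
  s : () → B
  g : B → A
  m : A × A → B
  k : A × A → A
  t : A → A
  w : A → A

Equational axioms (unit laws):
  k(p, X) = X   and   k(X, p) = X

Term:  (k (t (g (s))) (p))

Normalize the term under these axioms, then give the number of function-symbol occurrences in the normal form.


size = 3

1. (k (t (g (s))) (p))  →  (t (g (s)))
normal form: (t (g (s)))


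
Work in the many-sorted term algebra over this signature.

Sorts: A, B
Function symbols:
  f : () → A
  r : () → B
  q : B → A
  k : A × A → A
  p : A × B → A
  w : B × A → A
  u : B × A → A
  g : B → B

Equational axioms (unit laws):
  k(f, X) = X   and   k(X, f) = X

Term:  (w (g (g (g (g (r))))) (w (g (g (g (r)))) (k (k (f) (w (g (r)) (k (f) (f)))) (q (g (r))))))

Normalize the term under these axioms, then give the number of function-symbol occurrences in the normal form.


1. (w (g (g (g (g (r))))) (w (g (g (g (r)))) (k (k (f) (w (g (r)) (k (f) (f)))) (q (g (r))))))  →  (w (g (g (g (g (r))))) (w (g (g (g (r)))) (k (w (g (r)) (k (f) (f))) (q (g (r))))))
2. (w (g (g (g (g (r))))) (w (g (g (g (r)))) (k (w (g (r)) (k (f) (f))) (q (g (r))))))  →  (w (g (g (g (g (r))))) (w (g (g (g (r)))) (k (w (g (r)) (f)) (q (g (r))))))
normal form: (w (g (g (g (g (r))))) (w (g (g (g (r)))) (k (w (g (r)) (f)) (q (g (r))))))

size = 19


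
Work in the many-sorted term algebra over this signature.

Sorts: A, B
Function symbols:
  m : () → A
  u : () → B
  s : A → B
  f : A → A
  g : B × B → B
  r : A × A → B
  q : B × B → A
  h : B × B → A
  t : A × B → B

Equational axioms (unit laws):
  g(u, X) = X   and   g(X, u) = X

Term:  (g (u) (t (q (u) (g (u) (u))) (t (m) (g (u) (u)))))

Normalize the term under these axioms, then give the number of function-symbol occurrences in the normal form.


size = 7

1. (g (u) (t (q (u) (g (u) (u))) (t (m) (g (u) (u)))))  →  (t (q (u) (g (u) (u))) (t (m) (g (u) (u))))
2. (t (q (u) (g (u) (u))) (t (m) (g (u) (u))))  →  (t (q (u) (u)) (t (m) (g (u) (u))))
3. (t (q (u) (u)) (t (m) (g (u) (u))))  →  (t (q (u) (u)) (t (m) (u)))
normal form: (t (q (u) (u)) (t (m) (u)))


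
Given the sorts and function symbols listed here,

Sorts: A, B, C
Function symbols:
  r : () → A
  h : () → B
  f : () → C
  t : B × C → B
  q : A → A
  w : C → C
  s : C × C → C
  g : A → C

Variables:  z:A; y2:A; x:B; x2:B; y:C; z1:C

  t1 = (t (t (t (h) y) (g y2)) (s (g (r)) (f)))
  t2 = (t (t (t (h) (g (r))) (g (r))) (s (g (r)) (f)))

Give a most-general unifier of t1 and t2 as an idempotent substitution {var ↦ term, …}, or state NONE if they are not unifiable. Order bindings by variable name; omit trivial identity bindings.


{y ↦ (g (r)), y2 ↦ (r)}


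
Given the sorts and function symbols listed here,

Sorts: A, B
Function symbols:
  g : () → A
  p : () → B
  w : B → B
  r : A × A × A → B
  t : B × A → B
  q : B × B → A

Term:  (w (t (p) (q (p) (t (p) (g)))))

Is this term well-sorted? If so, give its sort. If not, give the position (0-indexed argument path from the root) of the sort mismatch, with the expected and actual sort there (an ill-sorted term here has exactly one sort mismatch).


    (p) : B
      (p) : B
        (p) : B
        (g) : A
      (t (p) (g)) : B
    (q (p) (t (p) (g))) : A
  (t (p) (q (p) (t (p) (g)))) : B
(w (t (p) (q (p) (t (p) (g))))) : B

well-sorted; sort = B


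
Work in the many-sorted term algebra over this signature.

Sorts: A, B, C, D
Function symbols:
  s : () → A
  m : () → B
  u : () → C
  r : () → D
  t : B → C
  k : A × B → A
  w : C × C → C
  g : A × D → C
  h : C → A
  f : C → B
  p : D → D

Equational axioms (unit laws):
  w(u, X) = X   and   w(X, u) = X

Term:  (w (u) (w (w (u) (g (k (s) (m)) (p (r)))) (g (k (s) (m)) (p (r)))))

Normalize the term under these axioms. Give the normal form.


normal form = (w (g (k (s) (m)) (p (r))) (g (k (s) (m)) (p (r))))

1. (w (u) (w (w (u) (g (k (s) (m)) (p (r)))) (g (k (s) (m)) (p (r)))))  →  (w (w (u) (g (k (s) (m)) (p (r)))) (g (k (s) (m)) (p (r))))
2. (w (w (u) (g (k (s) (m)) (p (r)))) (g (k (s) (m)) (p (r))))  →  (w (g (k (s) (m)) (p (r))) (g (k (s) (m)) (p (r))))


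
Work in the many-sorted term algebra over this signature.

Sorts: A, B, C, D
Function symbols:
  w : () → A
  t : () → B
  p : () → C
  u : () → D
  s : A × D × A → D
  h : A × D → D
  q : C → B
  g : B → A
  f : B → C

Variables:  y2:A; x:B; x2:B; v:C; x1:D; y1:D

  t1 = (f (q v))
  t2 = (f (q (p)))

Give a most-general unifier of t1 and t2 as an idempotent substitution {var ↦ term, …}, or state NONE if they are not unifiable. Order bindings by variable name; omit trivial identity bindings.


{v ↦ (p)}


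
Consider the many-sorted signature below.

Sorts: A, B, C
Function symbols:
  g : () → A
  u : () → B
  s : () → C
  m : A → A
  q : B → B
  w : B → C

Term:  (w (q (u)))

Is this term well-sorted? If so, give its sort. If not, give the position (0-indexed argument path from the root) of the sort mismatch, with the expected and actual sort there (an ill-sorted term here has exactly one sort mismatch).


well-sorted; sort = C

    (u) : B
  (q (u)) : B
(w (q (u))) : C


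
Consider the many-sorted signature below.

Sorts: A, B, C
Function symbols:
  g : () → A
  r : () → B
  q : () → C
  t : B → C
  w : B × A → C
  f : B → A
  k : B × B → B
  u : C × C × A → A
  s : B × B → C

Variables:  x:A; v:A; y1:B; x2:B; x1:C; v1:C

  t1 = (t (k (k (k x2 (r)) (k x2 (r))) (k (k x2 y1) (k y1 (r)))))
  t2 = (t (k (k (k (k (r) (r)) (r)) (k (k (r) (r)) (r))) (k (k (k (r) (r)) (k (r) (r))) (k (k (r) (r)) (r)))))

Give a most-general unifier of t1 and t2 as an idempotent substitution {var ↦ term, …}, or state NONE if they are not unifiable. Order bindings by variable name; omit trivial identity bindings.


{x2 ↦ (k (r) (r)), y1 ↦ (k (r) (r))}


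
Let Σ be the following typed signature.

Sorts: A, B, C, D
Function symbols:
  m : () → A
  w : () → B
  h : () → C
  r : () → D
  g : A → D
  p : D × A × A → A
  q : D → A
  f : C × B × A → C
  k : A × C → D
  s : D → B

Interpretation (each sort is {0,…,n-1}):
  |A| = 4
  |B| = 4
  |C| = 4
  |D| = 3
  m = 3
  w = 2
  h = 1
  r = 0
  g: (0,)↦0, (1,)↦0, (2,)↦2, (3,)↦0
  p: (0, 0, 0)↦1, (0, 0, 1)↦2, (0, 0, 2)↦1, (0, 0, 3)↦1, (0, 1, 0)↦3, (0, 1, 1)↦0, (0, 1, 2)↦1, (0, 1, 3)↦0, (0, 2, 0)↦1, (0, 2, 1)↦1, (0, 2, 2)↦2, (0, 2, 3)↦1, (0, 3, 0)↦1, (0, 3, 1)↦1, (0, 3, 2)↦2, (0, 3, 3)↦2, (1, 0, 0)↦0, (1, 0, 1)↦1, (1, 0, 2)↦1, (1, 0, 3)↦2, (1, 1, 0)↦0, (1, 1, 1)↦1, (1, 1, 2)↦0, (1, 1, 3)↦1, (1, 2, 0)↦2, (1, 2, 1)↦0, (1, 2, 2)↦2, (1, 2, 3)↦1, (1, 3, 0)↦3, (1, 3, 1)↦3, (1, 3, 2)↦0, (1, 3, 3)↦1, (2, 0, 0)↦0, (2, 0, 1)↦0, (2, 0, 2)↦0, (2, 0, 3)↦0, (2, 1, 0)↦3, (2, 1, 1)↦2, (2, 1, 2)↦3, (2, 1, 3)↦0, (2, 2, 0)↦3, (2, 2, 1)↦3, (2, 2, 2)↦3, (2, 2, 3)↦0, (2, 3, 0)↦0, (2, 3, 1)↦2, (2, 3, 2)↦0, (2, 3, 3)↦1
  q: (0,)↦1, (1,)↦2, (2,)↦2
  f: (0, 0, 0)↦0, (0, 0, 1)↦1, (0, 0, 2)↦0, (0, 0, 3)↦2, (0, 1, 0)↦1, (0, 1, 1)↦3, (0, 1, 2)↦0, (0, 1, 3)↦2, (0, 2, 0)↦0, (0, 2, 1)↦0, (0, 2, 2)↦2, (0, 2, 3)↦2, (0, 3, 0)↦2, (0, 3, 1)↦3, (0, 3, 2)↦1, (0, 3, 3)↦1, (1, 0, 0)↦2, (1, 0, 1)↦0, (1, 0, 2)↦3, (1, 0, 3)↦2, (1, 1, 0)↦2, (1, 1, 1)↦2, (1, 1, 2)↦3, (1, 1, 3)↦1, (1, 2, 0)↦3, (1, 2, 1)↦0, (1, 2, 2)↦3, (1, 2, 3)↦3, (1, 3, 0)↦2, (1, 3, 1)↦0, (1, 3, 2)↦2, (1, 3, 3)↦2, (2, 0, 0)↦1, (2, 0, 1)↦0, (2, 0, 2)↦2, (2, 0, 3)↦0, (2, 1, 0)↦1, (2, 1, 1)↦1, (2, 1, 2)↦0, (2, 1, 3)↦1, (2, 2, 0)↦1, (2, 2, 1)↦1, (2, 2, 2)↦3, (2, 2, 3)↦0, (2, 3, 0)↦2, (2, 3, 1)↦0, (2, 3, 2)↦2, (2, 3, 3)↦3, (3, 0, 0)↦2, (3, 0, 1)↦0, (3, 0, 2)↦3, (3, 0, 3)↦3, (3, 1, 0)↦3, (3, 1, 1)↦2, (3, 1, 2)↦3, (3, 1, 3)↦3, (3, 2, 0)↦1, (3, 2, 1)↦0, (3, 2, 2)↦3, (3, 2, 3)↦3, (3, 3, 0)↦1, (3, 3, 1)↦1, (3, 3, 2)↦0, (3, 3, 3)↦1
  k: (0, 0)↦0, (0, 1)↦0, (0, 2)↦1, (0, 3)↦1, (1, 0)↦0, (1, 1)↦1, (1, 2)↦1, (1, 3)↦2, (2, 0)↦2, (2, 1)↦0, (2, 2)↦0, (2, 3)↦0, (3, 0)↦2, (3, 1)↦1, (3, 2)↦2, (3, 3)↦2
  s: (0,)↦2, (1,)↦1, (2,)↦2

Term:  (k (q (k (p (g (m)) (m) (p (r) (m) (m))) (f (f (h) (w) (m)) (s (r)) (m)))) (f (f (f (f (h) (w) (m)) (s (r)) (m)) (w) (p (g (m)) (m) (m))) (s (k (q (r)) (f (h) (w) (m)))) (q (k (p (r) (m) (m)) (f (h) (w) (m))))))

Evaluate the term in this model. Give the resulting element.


  m = 3
  (g (m)) = g(3,) = 0
  m = 3
  r = 0
  m = 3
  m = 3
  (p (r) (m) (m)) = p(0, 3, 3) = 2
  (p (g (m)) (m) (p (r) (m) (m))) = p(0, 3, 2) = 2
  h = 1
  w = 2
  m = 3
  (f (h) (w) (m)) = f(1, 2, 3) = 3
  r = 0
  (s (r)) = s(0,) = 2
  m = 3
  (f (f (h) (w) (m)) (s (r)) (m)) = f(3, 2, 3) = 3
  (k (p (g (m)) (m) (p (r) (m) (m))) (f (f (h) (w) (m)) (s (r)) (m))) = k(2, 3) = 0
  (q (k (p (g (m)) (m) (p (r) (m) (m))) (f (f (h) (w) (m)) (s (r)) (m)))) = q(0,) = 1
  h = 1
  w = 2
  m = 3
  (f (h) (w) (m)) = f(1, 2, 3) = 3
  r = 0
  (s (r)) = s(0,) = 2
  m = 3
  (f (f (h) (w) (m)) (s (r)) (m)) = f(3, 2, 3) = 3
  w = 2
  m = 3
  (g (m)) = g(3,) = 0
  m = 3
  m = 3
  (p (g (m)) (m) (m)) = p(0, 3, 3) = 2
  (f (f (f (h) (w) (m)) (s (r)) (m)) (w) (p (g (m)) (m) (m))) = f(3, 2, 2) = 3
  r = 0
  (q (r)) = q(0,) = 1
  h = 1
  w = 2
  m = 3
  (f (h) (w) (m)) = f(1, 2, 3) = 3
  (k (q (r)) (f (h) (w) (m))) = k(1, 3) = 2
  (s (k (q (r)) (f (h) (w) (m)))) = s(2,) = 2
  r = 0
  m = 3
  m = 3
  (p (r) (m) (m)) = p(0, 3, 3) = 2
  h = 1
  w = 2
  m = 3
  (f (h) (w) (m)) = f(1, 2, 3) = 3
  (k (p (r) (m) (m)) (f (h) (w) (m))) = k(2, 3) = 0
  (q (k (p (r) (m) (m)) (f (h) (w) (m)))) = q(0,) = 1
  (f (f (f (f (h) (w) (m)) (s (r)) (m)) (w) (p (g (m)) (m) (m))) (s (k (q (r)) (f (h) (w) (m)))) (q (k (p (r) (m) (m)) (f (h) (w) (m))))) = f(3, 2, 1) = 0
  (k (q (k (p (g (m)) (m) (p (r) (m) (m))) (f (f (h) (w) (m)) (s (r)) (m)))) (f (f (f (f (h) (w) (m)) (s (r)) (m)) (w) (p (g (m)) (m) (m))) (s (k (q (r)) (f (h) (w) (m)))) (q (k (p (r) (m) (m)) (f (h) (w) (m)))))) = k(1, 0) = 0

value = 0


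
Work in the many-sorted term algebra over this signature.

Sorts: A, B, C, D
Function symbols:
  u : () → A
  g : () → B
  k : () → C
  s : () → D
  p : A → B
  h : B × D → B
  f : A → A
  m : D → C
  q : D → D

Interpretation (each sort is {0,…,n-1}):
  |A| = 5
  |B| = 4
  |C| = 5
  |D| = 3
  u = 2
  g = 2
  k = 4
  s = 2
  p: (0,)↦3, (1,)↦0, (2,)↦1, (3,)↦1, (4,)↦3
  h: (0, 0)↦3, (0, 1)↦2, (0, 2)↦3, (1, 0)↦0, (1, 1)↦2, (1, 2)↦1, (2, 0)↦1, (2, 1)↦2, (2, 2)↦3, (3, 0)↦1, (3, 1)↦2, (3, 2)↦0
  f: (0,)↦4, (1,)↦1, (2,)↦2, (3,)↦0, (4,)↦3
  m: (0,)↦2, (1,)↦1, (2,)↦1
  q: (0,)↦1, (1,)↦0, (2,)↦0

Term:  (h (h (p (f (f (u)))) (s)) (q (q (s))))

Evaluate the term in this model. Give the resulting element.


  u = 2
  (f (u)) = f(2,) = 2
  (f (f (u))) = f(2,) = 2
  (p (f (f (u)))) = p(2,) = 1
  s = 2
  (h (p (f (f (u)))) (s)) = h(1, 2) = 1
  s = 2
  (q (s)) = q(2,) = 0
  (q (q (s))) = q(0,) = 1
  (h (h (p (f (f (u)))) (s)) (q (q (s)))) = h(1, 1) = 2

value = 2


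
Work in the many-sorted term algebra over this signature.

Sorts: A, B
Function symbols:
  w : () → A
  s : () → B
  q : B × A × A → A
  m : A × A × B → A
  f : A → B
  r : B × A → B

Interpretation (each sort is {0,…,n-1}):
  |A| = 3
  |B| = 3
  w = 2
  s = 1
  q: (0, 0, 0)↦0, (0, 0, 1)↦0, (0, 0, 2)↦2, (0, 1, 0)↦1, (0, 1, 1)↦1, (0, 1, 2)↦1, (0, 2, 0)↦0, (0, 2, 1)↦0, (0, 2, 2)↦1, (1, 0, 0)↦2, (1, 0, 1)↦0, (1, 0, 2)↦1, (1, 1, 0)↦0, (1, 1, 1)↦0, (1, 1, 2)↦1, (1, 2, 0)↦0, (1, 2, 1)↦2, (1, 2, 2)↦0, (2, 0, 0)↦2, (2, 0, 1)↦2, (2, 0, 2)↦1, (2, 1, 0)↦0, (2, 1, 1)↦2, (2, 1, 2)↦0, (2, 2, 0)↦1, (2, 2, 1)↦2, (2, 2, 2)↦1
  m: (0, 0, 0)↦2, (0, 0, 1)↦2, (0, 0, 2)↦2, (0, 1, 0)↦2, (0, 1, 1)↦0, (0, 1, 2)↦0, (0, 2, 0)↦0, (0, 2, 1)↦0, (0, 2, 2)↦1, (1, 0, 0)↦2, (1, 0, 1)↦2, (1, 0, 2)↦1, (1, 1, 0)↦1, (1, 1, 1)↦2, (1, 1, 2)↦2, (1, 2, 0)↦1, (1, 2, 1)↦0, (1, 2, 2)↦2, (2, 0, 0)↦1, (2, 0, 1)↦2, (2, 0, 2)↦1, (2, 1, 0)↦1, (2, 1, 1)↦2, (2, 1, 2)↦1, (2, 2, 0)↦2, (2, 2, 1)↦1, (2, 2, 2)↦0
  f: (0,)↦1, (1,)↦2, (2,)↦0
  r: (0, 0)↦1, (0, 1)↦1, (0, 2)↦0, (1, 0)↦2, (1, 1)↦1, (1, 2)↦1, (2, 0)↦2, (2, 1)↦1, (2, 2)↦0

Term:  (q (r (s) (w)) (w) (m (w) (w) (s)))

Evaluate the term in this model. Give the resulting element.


  s = 1
  w = 2
  (r (s) (w)) = r(1, 2) = 1
  w = 2
  w = 2
  w = 2
  s = 1
  (m (w) (w) (s)) = m(2, 2, 1) = 1
  (q (r (s) (w)) (w) (m (w) (w) (s))) = q(1, 2, 1) = 2

value = 2


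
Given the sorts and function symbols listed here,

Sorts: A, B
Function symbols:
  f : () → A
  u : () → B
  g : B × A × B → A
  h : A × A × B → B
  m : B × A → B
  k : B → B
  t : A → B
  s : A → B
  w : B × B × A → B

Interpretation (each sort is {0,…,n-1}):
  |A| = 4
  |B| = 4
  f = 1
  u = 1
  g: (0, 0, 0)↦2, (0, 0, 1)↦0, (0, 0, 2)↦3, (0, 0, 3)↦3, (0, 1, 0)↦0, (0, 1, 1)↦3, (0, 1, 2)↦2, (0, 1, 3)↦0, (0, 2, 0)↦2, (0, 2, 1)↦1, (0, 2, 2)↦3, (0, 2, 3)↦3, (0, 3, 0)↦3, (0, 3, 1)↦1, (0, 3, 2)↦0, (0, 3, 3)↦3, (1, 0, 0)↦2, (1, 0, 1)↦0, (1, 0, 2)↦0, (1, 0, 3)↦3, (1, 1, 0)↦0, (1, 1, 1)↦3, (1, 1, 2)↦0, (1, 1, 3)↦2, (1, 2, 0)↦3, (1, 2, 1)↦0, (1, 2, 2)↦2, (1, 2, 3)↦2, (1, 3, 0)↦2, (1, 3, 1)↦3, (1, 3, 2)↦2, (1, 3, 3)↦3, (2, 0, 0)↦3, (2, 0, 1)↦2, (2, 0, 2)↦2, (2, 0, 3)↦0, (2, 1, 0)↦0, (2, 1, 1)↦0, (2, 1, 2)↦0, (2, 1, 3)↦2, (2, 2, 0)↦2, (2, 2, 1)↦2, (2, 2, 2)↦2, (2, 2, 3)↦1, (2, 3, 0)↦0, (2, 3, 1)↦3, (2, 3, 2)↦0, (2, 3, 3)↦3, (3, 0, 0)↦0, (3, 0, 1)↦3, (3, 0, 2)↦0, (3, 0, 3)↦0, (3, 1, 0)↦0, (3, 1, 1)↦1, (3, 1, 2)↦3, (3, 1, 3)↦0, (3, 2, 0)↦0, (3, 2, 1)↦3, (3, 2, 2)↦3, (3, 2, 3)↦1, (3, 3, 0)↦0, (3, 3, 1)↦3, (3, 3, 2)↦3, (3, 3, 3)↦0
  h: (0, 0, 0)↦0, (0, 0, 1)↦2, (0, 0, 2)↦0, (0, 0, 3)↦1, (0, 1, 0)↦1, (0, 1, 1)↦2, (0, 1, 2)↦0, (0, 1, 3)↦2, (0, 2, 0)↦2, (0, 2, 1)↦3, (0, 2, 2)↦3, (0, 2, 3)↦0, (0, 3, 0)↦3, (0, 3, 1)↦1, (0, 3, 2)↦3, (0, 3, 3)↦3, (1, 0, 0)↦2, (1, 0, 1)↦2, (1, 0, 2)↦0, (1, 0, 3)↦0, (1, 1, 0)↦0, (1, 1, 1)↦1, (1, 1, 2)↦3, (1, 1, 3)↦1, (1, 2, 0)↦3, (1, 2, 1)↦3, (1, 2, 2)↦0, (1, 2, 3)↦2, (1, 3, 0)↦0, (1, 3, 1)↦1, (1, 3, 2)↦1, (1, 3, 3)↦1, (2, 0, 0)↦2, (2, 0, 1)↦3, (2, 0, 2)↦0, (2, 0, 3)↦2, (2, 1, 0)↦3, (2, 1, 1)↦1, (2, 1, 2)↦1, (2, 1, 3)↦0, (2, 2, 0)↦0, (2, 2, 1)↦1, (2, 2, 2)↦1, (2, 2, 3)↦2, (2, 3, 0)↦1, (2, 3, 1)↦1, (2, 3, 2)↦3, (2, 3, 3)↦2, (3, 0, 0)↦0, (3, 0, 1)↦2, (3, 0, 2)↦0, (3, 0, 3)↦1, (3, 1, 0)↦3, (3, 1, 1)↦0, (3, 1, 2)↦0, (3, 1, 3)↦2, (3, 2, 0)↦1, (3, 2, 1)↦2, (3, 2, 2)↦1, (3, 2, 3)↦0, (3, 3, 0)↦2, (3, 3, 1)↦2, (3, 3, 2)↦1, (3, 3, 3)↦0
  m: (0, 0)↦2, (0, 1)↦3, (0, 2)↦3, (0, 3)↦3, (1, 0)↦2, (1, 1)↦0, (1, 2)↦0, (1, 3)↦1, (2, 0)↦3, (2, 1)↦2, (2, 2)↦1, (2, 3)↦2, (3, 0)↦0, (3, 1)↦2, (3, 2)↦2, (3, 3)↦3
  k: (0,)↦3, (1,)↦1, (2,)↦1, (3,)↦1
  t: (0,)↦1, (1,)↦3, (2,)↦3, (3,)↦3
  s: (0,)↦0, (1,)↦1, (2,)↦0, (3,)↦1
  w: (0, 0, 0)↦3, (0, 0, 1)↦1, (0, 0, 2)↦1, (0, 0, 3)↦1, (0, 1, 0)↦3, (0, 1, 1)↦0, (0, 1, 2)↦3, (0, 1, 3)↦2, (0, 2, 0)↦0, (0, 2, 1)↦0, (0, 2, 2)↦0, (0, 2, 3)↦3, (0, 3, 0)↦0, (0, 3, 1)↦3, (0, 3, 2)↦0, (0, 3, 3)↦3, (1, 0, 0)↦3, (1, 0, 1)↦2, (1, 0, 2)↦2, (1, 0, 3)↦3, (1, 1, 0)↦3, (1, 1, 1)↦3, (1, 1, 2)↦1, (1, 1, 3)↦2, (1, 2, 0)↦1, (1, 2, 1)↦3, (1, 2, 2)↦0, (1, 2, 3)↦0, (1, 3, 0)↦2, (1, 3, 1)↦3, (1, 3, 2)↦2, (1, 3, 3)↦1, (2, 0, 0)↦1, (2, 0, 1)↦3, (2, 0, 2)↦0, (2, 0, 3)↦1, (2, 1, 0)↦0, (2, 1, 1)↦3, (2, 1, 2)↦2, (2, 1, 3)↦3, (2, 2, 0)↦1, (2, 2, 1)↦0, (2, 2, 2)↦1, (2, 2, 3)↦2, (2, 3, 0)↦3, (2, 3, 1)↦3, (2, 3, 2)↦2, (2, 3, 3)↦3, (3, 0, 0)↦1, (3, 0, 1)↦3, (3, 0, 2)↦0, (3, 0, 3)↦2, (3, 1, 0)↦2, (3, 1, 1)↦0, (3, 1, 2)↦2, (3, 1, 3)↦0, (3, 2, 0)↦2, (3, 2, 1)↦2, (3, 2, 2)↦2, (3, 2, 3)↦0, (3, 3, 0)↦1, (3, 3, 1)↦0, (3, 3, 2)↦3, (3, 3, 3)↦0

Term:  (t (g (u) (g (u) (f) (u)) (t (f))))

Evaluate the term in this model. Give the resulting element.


value = 3

  u = 1
  u = 1
  f = 1
  u = 1
  (g (u) (f) (u)) = g(1, 1, 1) = 3
  f = 1
  (t (f)) = t(1,) = 3
  (g (u) (g (u) (f) (u)) (t (f))) = g(1, 3, 3) = 3
  (t (g (u) (g (u) (f) (u)) (t (f)))) = t(3,) = 3


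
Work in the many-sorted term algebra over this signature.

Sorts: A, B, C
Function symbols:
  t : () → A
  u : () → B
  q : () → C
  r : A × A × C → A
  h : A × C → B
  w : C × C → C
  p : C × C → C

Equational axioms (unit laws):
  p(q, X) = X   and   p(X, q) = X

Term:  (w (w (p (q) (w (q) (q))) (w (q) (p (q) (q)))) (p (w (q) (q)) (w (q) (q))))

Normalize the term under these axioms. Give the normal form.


1. (w (w (p (q) (w (q) (q))) (w (q) (p (q) (q)))) (p (w (q) (q)) (w (q) (q))))  →  (w (w (w (q) (q)) (w (q) (p (q) (q)))) (p (w (q) (q)) (w (q) (q))))
2. (w (w (w (q) (q)) (w (q) (p (q) (q)))) (p (w (q) (q)) (w (q) (q))))  →  (w (w (w (q) (q)) (w (q) (q))) (p (w (q) (q)) (w (q) (q))))

normal form = (w (w (w (q) (q)) (w (q) (q))) (p (w (q) (q)) (w (q) (q))))


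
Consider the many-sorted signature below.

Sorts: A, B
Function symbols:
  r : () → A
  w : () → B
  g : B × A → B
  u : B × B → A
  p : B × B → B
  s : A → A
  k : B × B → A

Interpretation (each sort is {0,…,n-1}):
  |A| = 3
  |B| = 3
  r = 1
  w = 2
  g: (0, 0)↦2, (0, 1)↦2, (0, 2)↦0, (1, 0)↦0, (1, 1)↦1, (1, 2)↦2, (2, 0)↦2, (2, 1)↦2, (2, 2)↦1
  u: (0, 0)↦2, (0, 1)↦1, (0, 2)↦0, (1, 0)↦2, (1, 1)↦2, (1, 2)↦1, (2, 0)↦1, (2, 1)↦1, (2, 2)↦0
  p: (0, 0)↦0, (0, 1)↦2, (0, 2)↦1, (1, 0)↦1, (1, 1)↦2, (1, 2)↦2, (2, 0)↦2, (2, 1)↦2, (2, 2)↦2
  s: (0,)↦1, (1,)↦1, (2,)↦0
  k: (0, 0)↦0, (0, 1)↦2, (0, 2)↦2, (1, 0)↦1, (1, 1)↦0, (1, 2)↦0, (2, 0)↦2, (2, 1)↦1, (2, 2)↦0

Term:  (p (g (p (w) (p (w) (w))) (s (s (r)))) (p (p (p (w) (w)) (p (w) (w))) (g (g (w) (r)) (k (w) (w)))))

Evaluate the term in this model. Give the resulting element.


value = 2

  w = 2
  w = 2
  w = 2
  (p (w) (w)) = p(2, 2) = 2
  (p (w) (p (w) (w))) = p(2, 2) = 2
  r = 1
  (s (r)) = s(1,) = 1
  (s (s (r))) = s(1,) = 1
  (g (p (w) (p (w) (w))) (s (s (r)))) = g(2, 1) = 2
  w = 2
  w = 2
  (p (w) (w)) = p(2, 2) = 2
  w = 2
  w = 2
  (p (w) (w)) = p(2, 2) = 2
  (p (p (w) (w)) (p (w) (w))) = p(2, 2) = 2
  w = 2
  r = 1
  (g (w) (r)) = g(2, 1) = 2
  w = 2
  w = 2
  (k (w) (w)) = k(2, 2) = 0
  (g (g (w) (r)) (k (w) (w))) = g(2, 0) = 2
  (p (p (p (w) (w)) (p (w) (w))) (g (g (w) (r)) (k (w) (w)))) = p(2, 2) = 2
  (p (g (p (w) (p (w) (w))) (s (s (r)))) (p (p (p (w) (w)) (p (w) (w))) (g (g (w) (r)) (k (w) (w))))) = p(2, 2) = 2


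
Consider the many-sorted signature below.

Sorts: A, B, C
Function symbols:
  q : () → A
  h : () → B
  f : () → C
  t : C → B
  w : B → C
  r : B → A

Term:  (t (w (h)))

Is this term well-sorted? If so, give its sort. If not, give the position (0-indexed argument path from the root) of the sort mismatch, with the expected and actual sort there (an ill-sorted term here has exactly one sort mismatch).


    (h) : B
  (w (h)) : C
(t (w (h))) : B

well-sorted; sort = B


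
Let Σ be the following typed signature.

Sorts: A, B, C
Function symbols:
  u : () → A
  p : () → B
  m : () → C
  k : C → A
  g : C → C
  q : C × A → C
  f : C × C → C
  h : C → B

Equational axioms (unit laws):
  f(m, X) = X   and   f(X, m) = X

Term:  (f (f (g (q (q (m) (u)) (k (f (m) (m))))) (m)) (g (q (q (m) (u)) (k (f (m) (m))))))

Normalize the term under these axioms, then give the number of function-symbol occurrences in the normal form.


size = 15

1. (f (f (g (q (q (m) (u)) (k (f (m) (m))))) (m)) (g (q (q (m) (u)) (k (f (m) (m))))))  →  (f (g (q (q (m) (u)) (k (f (m) (m))))) (g (q (q (m) (u)) (k (f (m) (m))))))
2. (f (g (q (q (m) (u)) (k (f (m) (m))))) (g (q (q (m) (u)) (k (f (m) (m))))))  →  (f (g (q (q (m) (u)) (k (m)))) (g (q (q (m) (u)) (k (f (m) (m))))))
3. (f (g (q (q (m) (u)) (k (m)))) (g (q (q (m) (u)) (k (f (m) (m))))))  →  (f (g (q (q (m) (u)) (k (m)))) (g (q (q (m) (u)) (k (m)))))
normal form: (f (g (q (q (m) (u)) (k (m)))) (g (q (q (m) (u)) (k (m)))))


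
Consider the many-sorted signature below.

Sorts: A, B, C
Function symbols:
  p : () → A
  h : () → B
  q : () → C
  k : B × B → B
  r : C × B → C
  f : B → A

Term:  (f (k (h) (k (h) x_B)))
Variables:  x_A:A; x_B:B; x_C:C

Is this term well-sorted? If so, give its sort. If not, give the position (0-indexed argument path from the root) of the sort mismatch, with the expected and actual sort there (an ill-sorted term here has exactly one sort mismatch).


well-sorted; sort = A

    (h) : B
      (h) : B
      x_B : B
    (k (h) x_B) : B
  (k (h) (k (h) x_B)) : B
(f (k (h) (k (h) x_B))) : A


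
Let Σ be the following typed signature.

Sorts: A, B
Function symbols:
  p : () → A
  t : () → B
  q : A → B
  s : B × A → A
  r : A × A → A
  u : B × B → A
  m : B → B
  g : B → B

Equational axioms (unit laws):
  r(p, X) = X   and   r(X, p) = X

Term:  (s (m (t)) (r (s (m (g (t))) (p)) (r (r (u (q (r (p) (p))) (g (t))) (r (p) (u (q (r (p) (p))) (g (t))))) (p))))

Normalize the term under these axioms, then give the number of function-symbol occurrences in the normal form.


size = 20

1. (s (m (t)) (r (s (m (g (t))) (p)) (r (r (u (q (r (p) (p))) (g (t))) (r (p) (u (q (r (p) (p))) (g (t))))) (p))))  →  (s (m (t)) (r (s (m (g (t))) (p)) (r (u (q (r (p) (p))) (g (t))) (r (p) (u (q (r (p) (p))) (g (t)))))))
2. (s (m (t)) (r (s (m (g (t))) (p)) (r (u (q (r (p) (p))) (g (t))) (r (p) (u (q (r (p) (p))) (g (t)))))))  →  (s (m (t)) (r (s (m (g (t))) (p)) (r (u (q (p)) (g (t))) (r (p) (u (q (r (p) (p))) (g (t)))))))
3. (s (m (t)) (r (s (m (g (t))) (p)) (r (u (q (p)) (g (t))) (r (p) (u (q (r (p) (p))) (g (t)))))))  →  (s (m (t)) (r (s (m (g (t))) (p)) (r (u (q (p)) (g (t))) (u (q (r (p) (p))) (g (t))))))
4. (s (m (t)) (r (s (m (g (t))) (p)) (r (u (q (p)) (g (t))) (u (q (r (p) (p))) (g (t))))))  →  (s (m (t)) (r (s (m (g (t))) (p)) (r (u (q (p)) (g (t))) (u (q (p)) (g (t))))))
normal form: (s (m (t)) (r (s (m (g (t))) (p)) (r (u (q (p)) (g (t))) (u (q (p)) (g (t))))))


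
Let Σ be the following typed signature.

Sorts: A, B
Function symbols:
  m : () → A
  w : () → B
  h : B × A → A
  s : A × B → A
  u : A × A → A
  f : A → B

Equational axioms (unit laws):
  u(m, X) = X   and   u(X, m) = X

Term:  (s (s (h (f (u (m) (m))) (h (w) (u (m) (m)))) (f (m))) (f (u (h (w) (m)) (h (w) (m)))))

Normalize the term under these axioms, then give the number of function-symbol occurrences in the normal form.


size = 18

1. (s (s (h (f (u (m) (m))) (h (w) (u (m) (m)))) (f (m))) (f (u (h (w) (m)) (h (w) (m)))))  →  (s (s (h (f (m)) (h (w) (u (m) (m)))) (f (m))) (f (u (h (w) (m)) (h (w) (m)))))
2. (s (s (h (f (m)) (h (w) (u (m) (m)))) (f (m))) (f (u (h (w) (m)) (h (w) (m)))))  →  (s (s (h (f (m)) (h (w) (m))) (f (m))) (f (u (h (w) (m)) (h (w) (m)))))
normal form: (s (s (h (f (m)) (h (w) (m))) (f (m))) (f (u (h (w) (m)) (h (w) (m)))))


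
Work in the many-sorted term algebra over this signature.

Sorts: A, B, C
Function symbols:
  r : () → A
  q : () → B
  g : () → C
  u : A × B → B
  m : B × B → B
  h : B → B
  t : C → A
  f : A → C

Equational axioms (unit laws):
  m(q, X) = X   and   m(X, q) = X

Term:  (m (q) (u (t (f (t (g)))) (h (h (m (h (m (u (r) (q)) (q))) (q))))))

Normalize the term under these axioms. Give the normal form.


1. (m (q) (u (t (f (t (g)))) (h (h (m (h (m (u (r) (q)) (q))) (q))))))  →  (u (t (f (t (g)))) (h (h (m (h (m (u (r) (q)) (q))) (q)))))
2. (u (t (f (t (g)))) (h (h (m (h (m (u (r) (q)) (q))) (q)))))  →  (u (t (f (t (g)))) (h (h (h (m (u (r) (q)) (q))))))
3. (u (t (f (t (g)))) (h (h (h (m (u (r) (q)) (q))))))  →  (u (t (f (t (g)))) (h (h (h (u (r) (q))))))

normal form = (u (t (f (t (g)))) (h (h (h (u (r) (q))))))


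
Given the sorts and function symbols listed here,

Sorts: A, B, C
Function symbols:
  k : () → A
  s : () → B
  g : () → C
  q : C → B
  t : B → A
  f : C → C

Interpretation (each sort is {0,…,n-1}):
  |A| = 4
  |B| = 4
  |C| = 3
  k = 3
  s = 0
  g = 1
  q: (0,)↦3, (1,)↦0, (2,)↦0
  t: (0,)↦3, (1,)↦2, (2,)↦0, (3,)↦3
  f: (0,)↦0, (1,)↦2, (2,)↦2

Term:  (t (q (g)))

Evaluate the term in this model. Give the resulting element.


  g = 1
  (q (g)) = q(1,) = 0
  (t (q (g))) = t(0,) = 3

value = 3


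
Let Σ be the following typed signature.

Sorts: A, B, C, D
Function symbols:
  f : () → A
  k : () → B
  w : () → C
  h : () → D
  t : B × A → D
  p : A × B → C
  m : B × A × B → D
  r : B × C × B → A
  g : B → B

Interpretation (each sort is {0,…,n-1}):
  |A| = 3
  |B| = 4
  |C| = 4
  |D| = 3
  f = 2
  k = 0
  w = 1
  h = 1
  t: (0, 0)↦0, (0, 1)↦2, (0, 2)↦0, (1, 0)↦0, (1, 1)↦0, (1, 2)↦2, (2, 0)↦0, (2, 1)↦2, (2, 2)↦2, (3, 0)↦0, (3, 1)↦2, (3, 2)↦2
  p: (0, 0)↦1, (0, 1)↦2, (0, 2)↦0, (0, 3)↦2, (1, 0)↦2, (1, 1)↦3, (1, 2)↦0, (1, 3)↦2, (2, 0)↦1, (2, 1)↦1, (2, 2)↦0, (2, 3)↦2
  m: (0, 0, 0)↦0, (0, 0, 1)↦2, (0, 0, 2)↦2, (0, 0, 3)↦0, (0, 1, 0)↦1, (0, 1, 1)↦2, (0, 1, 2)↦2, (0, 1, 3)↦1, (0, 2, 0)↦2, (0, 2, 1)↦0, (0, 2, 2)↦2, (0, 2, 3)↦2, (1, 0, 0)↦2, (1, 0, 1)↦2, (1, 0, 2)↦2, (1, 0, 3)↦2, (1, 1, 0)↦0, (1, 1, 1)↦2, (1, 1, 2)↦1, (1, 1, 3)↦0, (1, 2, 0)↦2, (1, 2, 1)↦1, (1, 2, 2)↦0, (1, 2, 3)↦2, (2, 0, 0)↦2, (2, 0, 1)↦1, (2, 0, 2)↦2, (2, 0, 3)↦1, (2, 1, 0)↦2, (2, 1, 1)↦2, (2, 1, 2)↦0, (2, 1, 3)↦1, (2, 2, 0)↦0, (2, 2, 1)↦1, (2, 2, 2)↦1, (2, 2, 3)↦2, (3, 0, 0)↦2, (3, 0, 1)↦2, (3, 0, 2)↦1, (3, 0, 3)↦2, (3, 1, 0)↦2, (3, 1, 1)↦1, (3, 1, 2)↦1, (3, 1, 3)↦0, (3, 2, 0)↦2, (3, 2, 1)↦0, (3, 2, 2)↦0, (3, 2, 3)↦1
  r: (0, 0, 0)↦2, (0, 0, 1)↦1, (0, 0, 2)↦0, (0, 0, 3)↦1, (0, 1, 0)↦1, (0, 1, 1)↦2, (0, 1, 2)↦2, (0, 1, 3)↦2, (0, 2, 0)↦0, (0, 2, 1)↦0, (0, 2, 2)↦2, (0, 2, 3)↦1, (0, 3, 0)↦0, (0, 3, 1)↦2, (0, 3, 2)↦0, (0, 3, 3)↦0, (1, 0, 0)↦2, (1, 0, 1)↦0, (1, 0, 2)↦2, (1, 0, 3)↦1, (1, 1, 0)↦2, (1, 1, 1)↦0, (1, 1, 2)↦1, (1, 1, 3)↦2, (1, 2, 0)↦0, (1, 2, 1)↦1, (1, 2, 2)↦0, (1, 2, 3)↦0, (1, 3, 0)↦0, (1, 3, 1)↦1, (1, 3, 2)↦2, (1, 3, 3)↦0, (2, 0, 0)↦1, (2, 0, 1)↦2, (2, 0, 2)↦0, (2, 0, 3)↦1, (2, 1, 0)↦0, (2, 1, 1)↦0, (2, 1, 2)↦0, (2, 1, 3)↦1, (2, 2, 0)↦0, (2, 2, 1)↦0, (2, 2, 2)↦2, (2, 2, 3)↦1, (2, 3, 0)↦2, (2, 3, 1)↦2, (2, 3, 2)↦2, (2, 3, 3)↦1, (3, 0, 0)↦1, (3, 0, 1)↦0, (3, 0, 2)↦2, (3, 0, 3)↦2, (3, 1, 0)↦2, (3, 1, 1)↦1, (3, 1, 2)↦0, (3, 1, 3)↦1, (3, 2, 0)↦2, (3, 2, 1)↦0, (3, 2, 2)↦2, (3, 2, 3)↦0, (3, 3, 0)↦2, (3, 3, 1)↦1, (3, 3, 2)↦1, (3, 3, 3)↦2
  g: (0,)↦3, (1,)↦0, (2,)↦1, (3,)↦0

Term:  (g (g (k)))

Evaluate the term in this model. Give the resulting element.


  k = 0
  (g (k)) = g(0,) = 3
  (g (g (k))) = g(3,) = 0

value = 0


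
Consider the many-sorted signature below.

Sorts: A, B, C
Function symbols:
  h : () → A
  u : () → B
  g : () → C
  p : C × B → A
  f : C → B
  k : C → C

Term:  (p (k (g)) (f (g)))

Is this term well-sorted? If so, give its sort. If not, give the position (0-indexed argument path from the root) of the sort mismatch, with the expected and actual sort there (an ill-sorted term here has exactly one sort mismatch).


    (g) : C
  (k (g)) : C
    (g) : C
  (f (g)) : B
(p (k (g)) (f (g))) : A

well-sorted; sort = A


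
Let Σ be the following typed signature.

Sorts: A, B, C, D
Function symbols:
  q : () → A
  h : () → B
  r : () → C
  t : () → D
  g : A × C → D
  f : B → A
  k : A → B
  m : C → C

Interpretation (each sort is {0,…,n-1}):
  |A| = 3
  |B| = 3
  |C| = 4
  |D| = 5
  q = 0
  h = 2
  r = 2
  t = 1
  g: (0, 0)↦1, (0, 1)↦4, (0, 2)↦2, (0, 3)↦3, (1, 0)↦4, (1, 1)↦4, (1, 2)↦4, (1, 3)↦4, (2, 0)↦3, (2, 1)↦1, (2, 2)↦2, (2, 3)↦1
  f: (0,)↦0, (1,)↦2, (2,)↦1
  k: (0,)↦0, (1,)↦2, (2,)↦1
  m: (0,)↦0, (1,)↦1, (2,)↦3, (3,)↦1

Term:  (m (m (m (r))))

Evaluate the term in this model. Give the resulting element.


  r = 2
  (m (r)) = m(2,) = 3
  (m (m (r))) = m(3,) = 1
  (m (m (m (r)))) = m(1,) = 1

value = 1


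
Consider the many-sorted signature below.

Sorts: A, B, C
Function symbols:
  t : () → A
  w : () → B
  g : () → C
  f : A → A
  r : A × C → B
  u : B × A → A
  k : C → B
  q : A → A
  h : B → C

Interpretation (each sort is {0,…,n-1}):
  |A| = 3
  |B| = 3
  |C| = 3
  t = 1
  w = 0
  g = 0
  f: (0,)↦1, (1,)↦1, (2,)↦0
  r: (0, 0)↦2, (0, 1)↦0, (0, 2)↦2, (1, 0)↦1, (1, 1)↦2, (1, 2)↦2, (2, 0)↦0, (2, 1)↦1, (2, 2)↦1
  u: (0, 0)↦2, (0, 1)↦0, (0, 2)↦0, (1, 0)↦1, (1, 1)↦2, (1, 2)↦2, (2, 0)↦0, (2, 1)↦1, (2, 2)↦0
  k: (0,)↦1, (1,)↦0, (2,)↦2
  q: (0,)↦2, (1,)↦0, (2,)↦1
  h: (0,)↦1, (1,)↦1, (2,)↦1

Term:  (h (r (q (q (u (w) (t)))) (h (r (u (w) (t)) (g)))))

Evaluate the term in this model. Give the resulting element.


  w = 0
  t = 1
  (u (w) (t)) = u(0, 1) = 0
  (q (u (w) (t))) = q(0,) = 2
  (q (q (u (w) (t)))) = q(2,) = 1
  w = 0
  t = 1
  (u (w) (t)) = u(0, 1) = 0
  g = 0
  (r (u (w) (t)) (g)) = r(0, 0) = 2
  (h (r (u (w) (t)) (g))) = h(2,) = 1
  (r (q (q (u (w) (t)))) (h (r (u (w) (t)) (g)))) = r(1, 1) = 2
  (h (r (q (q (u (w) (t)))) (h (r (u (w) (t)) (g))))) = h(2,) = 1

value = 1


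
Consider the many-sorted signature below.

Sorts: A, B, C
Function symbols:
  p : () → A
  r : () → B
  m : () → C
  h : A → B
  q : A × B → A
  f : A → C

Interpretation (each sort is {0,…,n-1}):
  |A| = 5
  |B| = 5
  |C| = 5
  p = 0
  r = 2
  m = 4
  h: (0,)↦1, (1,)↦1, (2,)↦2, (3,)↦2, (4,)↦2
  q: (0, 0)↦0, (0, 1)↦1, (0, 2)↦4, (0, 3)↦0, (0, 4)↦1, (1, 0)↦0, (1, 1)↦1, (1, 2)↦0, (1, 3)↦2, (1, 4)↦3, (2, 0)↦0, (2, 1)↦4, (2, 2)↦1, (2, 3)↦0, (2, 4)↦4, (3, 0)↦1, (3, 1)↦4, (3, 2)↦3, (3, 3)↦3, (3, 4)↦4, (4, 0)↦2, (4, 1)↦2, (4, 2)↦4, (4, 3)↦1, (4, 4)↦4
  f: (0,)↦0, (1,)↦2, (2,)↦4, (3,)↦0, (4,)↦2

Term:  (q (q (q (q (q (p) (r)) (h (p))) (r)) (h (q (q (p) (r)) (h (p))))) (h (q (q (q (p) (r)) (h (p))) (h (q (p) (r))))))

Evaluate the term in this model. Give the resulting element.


  p = 0
  r = 2
  (q (p) (r)) = q(0, 2) = 4
  p = 0
  (h (p)) = h(0,) = 1
  (q (q (p) (r)) (h (p))) = q(4, 1) = 2
  r = 2
  (q (q (q (p) (r)) (h (p))) (r)) = q(2, 2) = 1
  p = 0
  r = 2
  (q (p) (r)) = q(0, 2) = 4
  p = 0
  (h (p)) = h(0,) = 1
  (q (q (p) (r)) (h (p))) = q(4, 1) = 2
  (h (q (q (p) (r)) (h (p)))) = h(2,) = 2
  (q (q (q (q (p) (r)) (h (p))) (r)) (h (q (q (p) (r)) (h (p))))) = q(1, 2) = 0
  p = 0
  r = 2
  (q (p) (r)) = q(0, 2) = 4
  p = 0
  (h (p)) = h(0,) = 1
  (q (q (p) (r)) (h (p))) = q(4, 1) = 2
  p = 0
  r = 2
  (q (p) (r)) = q(0, 2) = 4
  (h (q (p) (r))) = h(4,) = 2
  (q (q (q (p) (r)) (h (p))) (h (q (p) (r)))) = q(2, 2) = 1
  (h (q (q (q (p) (r)) (h (p))) (h (q (p) (r))))) = h(1,) = 1
  (q (q (q (q (q (p) (r)) (h (p))) (r)) (h (q (q (p) (r)) (h (p))))) (h (q (q (q (p) (r)) (h (p))) (h (q (p) (r)))))) = q(0, 1) = 1

value = 1


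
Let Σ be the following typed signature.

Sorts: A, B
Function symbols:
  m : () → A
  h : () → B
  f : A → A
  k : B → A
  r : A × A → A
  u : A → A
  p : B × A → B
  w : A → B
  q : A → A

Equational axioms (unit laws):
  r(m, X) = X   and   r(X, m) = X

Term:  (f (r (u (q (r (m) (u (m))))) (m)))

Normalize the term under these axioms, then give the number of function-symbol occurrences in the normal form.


1. (f (r (u (q (r (m) (u (m))))) (m)))  →  (f (u (q (r (m) (u (m))))))
2. (f (u (q (r (m) (u (m))))))  →  (f (u (q (u (m)))))
normal form: (f (u (q (u (m)))))

size = 5


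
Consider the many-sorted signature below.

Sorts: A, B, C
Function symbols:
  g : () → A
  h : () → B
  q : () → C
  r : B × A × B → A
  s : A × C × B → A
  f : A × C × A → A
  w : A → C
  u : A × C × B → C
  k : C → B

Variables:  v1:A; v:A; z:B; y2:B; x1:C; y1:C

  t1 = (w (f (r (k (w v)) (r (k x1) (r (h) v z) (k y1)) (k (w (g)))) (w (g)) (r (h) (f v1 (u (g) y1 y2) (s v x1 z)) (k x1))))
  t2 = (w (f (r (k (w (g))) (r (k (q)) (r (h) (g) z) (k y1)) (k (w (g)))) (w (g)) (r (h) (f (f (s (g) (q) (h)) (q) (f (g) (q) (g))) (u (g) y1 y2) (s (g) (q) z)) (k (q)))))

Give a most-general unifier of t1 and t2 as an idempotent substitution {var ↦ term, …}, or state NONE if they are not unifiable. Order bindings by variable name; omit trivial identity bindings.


{v ↦ (g), v1 ↦ (f (s (g) (q) (h)) (q) (f (g) (q) (g))), x1 ↦ (q)}


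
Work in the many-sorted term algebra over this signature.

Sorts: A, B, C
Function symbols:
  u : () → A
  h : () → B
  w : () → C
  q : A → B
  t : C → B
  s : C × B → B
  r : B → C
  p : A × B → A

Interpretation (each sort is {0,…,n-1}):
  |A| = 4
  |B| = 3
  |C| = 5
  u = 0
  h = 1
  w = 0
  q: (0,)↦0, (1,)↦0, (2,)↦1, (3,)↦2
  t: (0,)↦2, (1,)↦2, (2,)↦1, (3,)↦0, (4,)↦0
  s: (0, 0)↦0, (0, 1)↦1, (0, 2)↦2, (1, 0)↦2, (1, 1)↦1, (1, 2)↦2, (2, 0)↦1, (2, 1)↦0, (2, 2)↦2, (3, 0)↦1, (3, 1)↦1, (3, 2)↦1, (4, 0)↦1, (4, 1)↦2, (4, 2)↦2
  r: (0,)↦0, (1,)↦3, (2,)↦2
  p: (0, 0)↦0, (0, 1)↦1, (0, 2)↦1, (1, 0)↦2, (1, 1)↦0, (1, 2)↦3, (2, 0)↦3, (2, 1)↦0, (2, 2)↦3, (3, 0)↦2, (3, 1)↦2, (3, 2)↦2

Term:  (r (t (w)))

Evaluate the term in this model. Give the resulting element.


  w = 0
  (t (w)) = t(0,) = 2
  (r (t (w))) = r(2,) = 2

value = 2


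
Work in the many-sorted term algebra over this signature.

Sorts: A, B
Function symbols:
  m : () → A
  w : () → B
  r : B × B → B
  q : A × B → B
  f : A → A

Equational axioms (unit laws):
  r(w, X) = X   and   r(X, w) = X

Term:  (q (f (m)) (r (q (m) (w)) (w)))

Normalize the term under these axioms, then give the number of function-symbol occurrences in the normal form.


size = 6

1. (q (f (m)) (r (q (m) (w)) (w)))  →  (q (f (m)) (q (m) (w)))
normal form: (q (f (m)) (q (m) (w)))


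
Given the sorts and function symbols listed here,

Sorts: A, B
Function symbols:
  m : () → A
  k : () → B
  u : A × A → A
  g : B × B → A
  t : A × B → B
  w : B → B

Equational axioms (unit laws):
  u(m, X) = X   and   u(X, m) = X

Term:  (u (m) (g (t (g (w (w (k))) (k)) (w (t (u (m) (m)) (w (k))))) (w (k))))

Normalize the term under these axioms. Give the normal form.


normal form = (g (t (g (w (w (k))) (k)) (w (t (m) (w (k))))) (w (k)))

1. (u (m) (g (t (g (w (w (k))) (k)) (w (t (u (m) (m)) (w (k))))) (w (k))))  →  (g (t (g (w (w (k))) (k)) (w (t (u (m) (m)) (w (k))))) (w (k)))
2. (g (t (g (w (w (k))) (k)) (w (t (u (m) (m)) (w (k))))) (w (k)))  →  (g (t (g (w (w (k))) (k)) (w (t (m) (w (k))))) (w (k)))


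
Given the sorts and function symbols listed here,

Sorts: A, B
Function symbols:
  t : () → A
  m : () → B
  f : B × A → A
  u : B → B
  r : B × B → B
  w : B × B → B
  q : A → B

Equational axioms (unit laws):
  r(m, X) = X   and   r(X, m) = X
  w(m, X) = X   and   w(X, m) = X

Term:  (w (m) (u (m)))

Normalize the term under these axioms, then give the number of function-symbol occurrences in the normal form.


1. (w (m) (u (m)))  →  (u (m))
normal form: (u (m))

size = 2
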